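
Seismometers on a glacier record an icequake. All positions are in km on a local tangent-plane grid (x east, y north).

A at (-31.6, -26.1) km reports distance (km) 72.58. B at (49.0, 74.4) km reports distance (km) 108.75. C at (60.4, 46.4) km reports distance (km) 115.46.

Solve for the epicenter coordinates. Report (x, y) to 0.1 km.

Circle about each station: (x + 31.6)² + (y + 26.1)² = 72.58²; (x − 49.0)² + (y − 74.4)² = 108.75²; (x − 60.4)² + (y − 46.4)² = 115.46².
Subtracting the A equation from the B and C equations removes the quadratic terms:
161.2 x + 201.0 y = -302.12
184.0 x + 145.0 y = -3941.81
Solving the 2×2 system: x ≈ -55.0, y ≈ 42.6 km.

(-55.0, 42.6)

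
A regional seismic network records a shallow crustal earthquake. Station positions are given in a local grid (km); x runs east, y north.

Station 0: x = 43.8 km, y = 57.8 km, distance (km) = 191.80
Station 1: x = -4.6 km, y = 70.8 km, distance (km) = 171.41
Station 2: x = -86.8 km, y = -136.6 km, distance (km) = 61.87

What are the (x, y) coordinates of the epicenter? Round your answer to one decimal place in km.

-94.4 km east, -75.2 km north

Circle about each station: (x − 43.8)² + (y − 57.8)² = 191.80²; (x + 4.6)² + (y − 70.8)² = 171.41²; (x + 86.8)² + (y + 136.6)² = 61.87².
Subtracting pairs of circle equations eliminates x²+y² and gives linear equations (the radical axes):
-96.8 x + 26.0 y = 7180.37
-261.2 x − 388.8 y = 53893.86
Solving the 2×2 system: x ≈ -94.4, y ≈ -75.2 km.
Check against Station 0 (with the unrounded x, y): √((x − 43.8)²+(y − 57.8)²) = 191.80 ≈ 191.80 km. ✓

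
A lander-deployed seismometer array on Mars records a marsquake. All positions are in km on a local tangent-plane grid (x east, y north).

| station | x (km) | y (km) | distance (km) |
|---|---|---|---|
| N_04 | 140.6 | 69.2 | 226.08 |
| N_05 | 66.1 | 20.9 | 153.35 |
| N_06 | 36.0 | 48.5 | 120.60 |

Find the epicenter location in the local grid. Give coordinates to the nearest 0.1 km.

x ≈ -84.6 km, y ≈ 49.3 km

Circle about each station: (x − 140.6)² + (y − 69.2)² = 226.08²; (x − 66.1)² + (y − 20.9)² = 153.35²; (x − 36.0)² + (y − 48.5)² = 120.60².
Subtracting pairs of circle equations eliminates x²+y² and gives linear equations (the radical axes):
-149.0 x − 96.6 y = 7844.96
-209.2 x − 41.4 y = 15659.06
Solving the 2×2 system: x ≈ -84.6, y ≈ 49.3 km.
Check against N_04 (with the unrounded x, y): √((x − 140.6)²+(y − 69.2)²) = 226.08 ≈ 226.08 km. ✓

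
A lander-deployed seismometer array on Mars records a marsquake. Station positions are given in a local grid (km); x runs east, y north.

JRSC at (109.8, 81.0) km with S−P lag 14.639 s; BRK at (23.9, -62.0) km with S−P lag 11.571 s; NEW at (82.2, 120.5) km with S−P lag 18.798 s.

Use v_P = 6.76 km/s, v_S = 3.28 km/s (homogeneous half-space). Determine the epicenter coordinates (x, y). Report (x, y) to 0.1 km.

(58.5, 3.1)

Distance from S−P lag: d = Δt · v_P v_S / (v_P − v_S) = Δt · (6.76·3.28)/(6.76−3.28) ≈ 6.3715·Δt.
So d_JRSC = 93.27, d_BRK = 73.72, d_NEW = 119.77 km.
Circle about each station: (x − 109.8)² + (y − 81.0)² = 93.27²; (x − 23.9)² + (y + 62.0)² = 73.72²; (x − 82.2)² + (y − 120.5)² = 119.77².
Subtracting the JRSC equation from the BRK and NEW equations removes the quadratic terms:
-171.8 x − 286.0 y = -10937.18
-55.2 x + 79.0 y = -2985.51
Solving the 2×2 system: x ≈ 58.5, y ≈ 3.1 km.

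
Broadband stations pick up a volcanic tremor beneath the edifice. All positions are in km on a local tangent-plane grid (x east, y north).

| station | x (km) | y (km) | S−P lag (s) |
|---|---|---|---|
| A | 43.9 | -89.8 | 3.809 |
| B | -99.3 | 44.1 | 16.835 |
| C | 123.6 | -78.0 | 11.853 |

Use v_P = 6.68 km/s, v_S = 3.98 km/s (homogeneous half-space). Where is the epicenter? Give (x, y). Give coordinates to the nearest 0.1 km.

Distance from S−P lag: d = Δt · v_P v_S / (v_P − v_S) = Δt · (6.68·3.98)/(6.68−3.98) ≈ 9.8468·Δt.
So d_A = 37.51, d_B = 165.77, d_C = 116.71 km.
Circle about each station: (x − 43.9)² + (y + 89.8)² = 37.51²; (x + 99.3)² + (y − 44.1)² = 165.77²; (x − 123.6)² + (y + 78.0)² = 116.71².
Subtracting pairs of circle equations eliminates x²+y² and gives linear equations (the radical axes):
-286.4 x + 267.8 y = -24258.64
159.4 x + 23.6 y = -844.51
Solving the 2×2 system: x ≈ 7.0, y ≈ -83.1 km.

(7.0, -83.1)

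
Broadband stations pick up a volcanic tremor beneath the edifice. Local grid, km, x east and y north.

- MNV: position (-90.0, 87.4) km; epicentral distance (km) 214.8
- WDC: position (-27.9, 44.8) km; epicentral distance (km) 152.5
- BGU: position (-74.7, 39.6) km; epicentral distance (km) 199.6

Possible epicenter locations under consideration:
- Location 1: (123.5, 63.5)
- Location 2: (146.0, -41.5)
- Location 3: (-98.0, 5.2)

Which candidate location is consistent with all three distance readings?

Location 1

For each candidate, compare |candidate − station| to the reported distance:
Location 1: residuals MNV 0.0, WDC 0.1, BGU 0.0 → max 0.1 km
Location 2: residuals MNV 54.1, WDC 41.6, BGU 35.5 → max 54.1 km
Location 3: residuals MNV 132.2, WDC 72.0, BGU 158.1 → max 158.1 km
Only Location 1 has all residuals ≈ 0.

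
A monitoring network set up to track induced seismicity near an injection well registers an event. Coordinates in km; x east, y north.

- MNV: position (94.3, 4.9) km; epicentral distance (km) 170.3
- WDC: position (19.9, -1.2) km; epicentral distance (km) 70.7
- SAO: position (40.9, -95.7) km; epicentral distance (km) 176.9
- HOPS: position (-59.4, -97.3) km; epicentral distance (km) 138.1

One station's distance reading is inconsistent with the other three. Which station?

WDC

Solve using three stations at a time. Using MNV, SAO, HOPS (subtract circle equations pairwise → linear system) gives (x, y) ≈ (-72.4, 40.3).
Distances from that point to each station vs reported:
  MNV: calculated 170.4 vs reported 170.3 → residual 0.1 km
  WDC: calculated 101.2 vs reported 70.7 → residual 30.5 km
  SAO: calculated 177.0 vs reported 176.9 → residual 0.1 km
  HOPS: calculated 138.2 vs reported 138.1 → residual 0.1 km
MNV, SAO, HOPS are mutually consistent (residuals ≈ 0); WDC is off by 30.5 km.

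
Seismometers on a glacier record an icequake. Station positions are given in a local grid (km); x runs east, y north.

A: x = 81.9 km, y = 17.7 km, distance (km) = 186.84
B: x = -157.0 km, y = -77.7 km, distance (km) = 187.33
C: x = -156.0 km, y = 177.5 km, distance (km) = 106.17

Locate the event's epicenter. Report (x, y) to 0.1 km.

Circle about each station: (x − 81.9)² + (y − 17.7)² = 186.84²; (x + 157.0)² + (y + 77.7)² = 187.33²; (x + 156.0)² + (y − 177.5)² = 106.17².
Subtracting pairs of circle equations eliminates x²+y² and gives linear equations (the radical axes):
-477.8 x − 190.8 y = 23482.05
-475.8 x + 319.6 y = 72458.47
Solving the 2×2 system: x ≈ -87.6, y ≈ 96.3 km.

-87.6 km east, 96.3 km north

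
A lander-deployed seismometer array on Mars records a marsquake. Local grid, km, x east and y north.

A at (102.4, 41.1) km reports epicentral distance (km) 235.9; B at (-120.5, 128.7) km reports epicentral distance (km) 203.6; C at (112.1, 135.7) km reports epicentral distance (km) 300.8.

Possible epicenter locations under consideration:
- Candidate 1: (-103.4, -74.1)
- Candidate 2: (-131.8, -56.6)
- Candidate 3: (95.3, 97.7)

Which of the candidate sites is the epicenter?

Candidate 1

For each candidate, compare |candidate − station| to the reported distance:
Candidate 1: residuals A 0.1, B 0.1, C 0.0 → max 0.1 km
Candidate 2: residuals A 17.9, B 18.0, C 9.8 → max 18.0 km
Candidate 3: residuals A 178.9, B 14.4, C 259.3 → max 259.3 km
Only Candidate 1 has all residuals ≈ 0.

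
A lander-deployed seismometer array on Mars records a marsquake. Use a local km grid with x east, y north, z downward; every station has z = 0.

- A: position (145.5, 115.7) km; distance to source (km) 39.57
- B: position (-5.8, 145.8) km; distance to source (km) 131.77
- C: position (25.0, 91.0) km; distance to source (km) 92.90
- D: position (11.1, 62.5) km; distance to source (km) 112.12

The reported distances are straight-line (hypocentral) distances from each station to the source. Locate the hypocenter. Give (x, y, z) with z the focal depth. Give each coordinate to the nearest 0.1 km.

Each station gives a sphere (x−x_i)² + (y−y_i)² + z² = d_i² (stations at z=0).
Subtracting the A sphere from B and C: z² cancels, leaving linear equations in x and y:
-302.6 x + 60.2 y = -29063.01
-241.0 x − 49.4 y = -32715.37
Solving: x ≈ 115.600, y ≈ 98.296 km (keep extra digits for the depth step; rounded: 115.6, 98.3).
Then from the A sphere: z² = 39.57² − (x − 145.5)² − (y − 115.7)² with x = 115.600, y = 98.296, so z ≈ 19.206 ≈ 19.2 km.

x ≈ 115.6 km, y ≈ 98.3 km, depth ≈ 19.2 km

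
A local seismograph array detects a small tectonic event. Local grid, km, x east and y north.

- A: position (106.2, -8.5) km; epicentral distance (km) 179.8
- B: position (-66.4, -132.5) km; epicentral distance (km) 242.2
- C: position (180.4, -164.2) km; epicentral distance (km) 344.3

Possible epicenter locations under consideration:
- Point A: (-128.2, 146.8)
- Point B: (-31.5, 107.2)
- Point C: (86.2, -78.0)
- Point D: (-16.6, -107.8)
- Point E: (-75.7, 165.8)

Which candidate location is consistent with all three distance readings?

For each candidate, compare |candidate − station| to the reported distance:
Point A: residuals A 101.4, B 43.9, C 93.8 → max 101.4 km
Point B: residuals A 0.1, B 0.0, C 0.0 → max 0.1 km
Point C: residuals A 107.5, B 80.2, C 216.6 → max 216.6 km
Point D: residuals A 21.9, B 186.6, C 139.4 → max 186.6 km
Point E: residuals A 72.1, B 56.2, C 73.4 → max 73.4 km
Only Point B has all residuals ≈ 0.

Point B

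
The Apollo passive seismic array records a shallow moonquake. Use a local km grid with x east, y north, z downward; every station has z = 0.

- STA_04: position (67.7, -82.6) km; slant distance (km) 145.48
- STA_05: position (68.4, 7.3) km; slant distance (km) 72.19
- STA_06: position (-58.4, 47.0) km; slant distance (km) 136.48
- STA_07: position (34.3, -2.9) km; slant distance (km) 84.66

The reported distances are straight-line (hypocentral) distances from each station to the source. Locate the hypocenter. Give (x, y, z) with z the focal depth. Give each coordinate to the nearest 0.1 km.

Each station gives a sphere (x−x_i)² + (y−y_i)² + z² = d_i² (stations at z=0).
Subtracting the STA_04 sphere from STA_05 and STA_06: z² cancels, leaving linear equations in x and y:
1.4 x + 179.8 y = 9278.83
-252.2 x + 259.2 y = -3248.85
Solving: x ≈ 65.397, y ≈ 51.097 km (keep extra digits for the depth step; rounded: 65.4, 51.1).
Then from the STA_04 sphere: z² = 145.48² − (x − 67.7)² − (y + 82.6)² with x = 65.397, y = 51.097, so z ≈ 57.308 ≈ 57.3 km.

(65.4, 51.1, 57.3)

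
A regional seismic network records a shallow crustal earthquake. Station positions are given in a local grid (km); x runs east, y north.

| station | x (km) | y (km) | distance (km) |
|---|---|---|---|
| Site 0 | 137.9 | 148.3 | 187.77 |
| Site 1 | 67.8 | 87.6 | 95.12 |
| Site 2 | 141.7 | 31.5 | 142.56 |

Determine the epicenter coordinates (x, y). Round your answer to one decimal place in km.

Circle about each station: (x − 137.9)² + (y − 148.3)² = 187.77²; (x − 67.8)² + (y − 87.6)² = 95.12²; (x − 141.7)² + (y − 31.5)² = 142.56².
Subtracting pairs of circle equations eliminates x²+y² and gives linear equations (the radical axes):
-140.2 x − 121.4 y = -2528.94
7.6 x − 233.6 y = -5003.94
Solving the 2×2 system: x ≈ -0.5, y ≈ 21.4 km.

x ≈ -0.5 km, y ≈ 21.4 km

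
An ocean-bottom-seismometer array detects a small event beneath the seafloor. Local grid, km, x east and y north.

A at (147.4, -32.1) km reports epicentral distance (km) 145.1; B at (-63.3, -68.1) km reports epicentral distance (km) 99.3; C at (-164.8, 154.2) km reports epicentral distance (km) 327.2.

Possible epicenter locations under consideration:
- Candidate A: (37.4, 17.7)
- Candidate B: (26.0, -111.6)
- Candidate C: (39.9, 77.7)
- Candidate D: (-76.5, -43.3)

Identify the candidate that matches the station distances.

Candidate B

For each candidate, compare |candidate − station| to the reported distance:
Candidate A: residuals A 24.4, B 33.0, C 83.2 → max 83.2 km
Candidate B: residuals A 0.0, B 0.0, C 0.0 → max 0.0 km
Candidate C: residuals A 8.6, B 79.3, C 108.7 → max 108.7 km
Candidate D: residuals A 79.1, B 71.2, C 110.9 → max 110.9 km
Only Candidate B has all residuals ≈ 0.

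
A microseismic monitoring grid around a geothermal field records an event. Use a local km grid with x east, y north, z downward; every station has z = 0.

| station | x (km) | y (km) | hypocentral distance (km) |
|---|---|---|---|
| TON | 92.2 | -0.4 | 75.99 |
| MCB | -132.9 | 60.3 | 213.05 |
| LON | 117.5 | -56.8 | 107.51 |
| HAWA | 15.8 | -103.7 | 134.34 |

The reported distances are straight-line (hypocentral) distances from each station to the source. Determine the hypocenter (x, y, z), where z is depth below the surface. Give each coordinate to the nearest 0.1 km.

(60.3, 2.7, 68.9)

Each station gives a sphere (x−x_i)² + (y−y_i)² + z² = d_i² (stations at z=0).
Subtracting the TON sphere from MCB and LON: z² cancels, leaving linear equations in x and y:
-450.2 x + 121.4 y = -26818.32
50.6 x − 112.8 y = 2747.57
Solving: x ≈ 60.295, y ≈ 2.689 km (keep extra digits for the depth step; rounded: 60.3, 2.7).
Then from the TON sphere: z² = 75.99² − (x − 92.2)² − (y + 0.4)² with x = 60.295, y = 2.689, so z ≈ 68.899 ≈ 68.9 km.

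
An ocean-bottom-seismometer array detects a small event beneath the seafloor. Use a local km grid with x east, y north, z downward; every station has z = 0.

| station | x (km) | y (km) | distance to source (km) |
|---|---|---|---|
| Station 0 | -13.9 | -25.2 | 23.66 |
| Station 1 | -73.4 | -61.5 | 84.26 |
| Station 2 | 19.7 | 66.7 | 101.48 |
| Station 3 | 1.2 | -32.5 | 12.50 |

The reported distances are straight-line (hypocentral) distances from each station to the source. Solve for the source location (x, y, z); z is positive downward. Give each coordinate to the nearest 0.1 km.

x ≈ 5.0 km, y ≈ -33.0 km, depth ≈ 11.9 km

Each station gives a sphere (x−x_i)² + (y−y_i)² + z² = d_i² (stations at z=0).
Subtracting the Station 0 sphere from Station 1 and Station 2: z² cancels, leaving linear equations in x and y:
-119.0 x − 72.6 y = 1801.61
67.2 x + 183.8 y = -5729.66
Solving: x ≈ 4.992, y ≈ -32.999 km (keep extra digits for the depth step; rounded: 5.0, -33.0).
Then from the Station 0 sphere: z² = 23.66² − (x + 13.9)² − (y + 25.2)² with x = 4.992, y = -32.999, so z ≈ 11.919 ≈ 11.9 km.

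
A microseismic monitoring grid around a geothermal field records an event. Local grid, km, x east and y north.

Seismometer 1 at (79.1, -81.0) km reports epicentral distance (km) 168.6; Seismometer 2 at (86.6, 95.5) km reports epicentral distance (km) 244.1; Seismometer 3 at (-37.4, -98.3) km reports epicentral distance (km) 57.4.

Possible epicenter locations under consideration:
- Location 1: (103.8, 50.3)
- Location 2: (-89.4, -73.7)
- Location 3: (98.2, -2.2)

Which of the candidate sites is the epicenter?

For each candidate, compare |candidate − station| to the reported distance:
Location 1: residuals Seismometer 1 35.0, Seismometer 2 195.7, Seismometer 3 147.6 → max 195.7 km
Location 2: residuals Seismometer 1 0.1, Seismometer 2 0.0, Seismometer 3 0.1 → max 0.1 km
Location 3: residuals Seismometer 1 87.5, Seismometer 2 145.7, Seismometer 3 108.8 → max 145.7 km
Only Location 2 has all residuals ≈ 0.

Location 2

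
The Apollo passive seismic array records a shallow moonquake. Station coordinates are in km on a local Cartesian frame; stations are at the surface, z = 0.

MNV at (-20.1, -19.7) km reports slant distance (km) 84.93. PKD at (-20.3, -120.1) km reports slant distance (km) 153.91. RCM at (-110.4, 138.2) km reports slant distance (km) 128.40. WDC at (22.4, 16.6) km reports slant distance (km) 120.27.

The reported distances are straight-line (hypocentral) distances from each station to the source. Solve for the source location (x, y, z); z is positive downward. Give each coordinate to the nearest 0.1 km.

Each station gives a sphere (x−x_i)² + (y−y_i)² + z² = d_i² (stations at z=0).
Subtracting the MNV sphere from PKD and RCM: z² cancels, leaving linear equations in x and y:
-0.4 x − 200.8 y = -2431.18
-180.6 x + 315.8 y = 21221.84
Solving: x ≈ -96.002, y ≈ 12.299 km (keep extra digits for the depth step; rounded: -96.0, 12.3).
Then from the MNV sphere: z² = 84.93² − (x + 20.1)² − (y + 19.7)² with x = -96.002, y = 12.299, so z ≈ 20.689 ≈ 20.7 km.

(-96.0, 12.3, 20.7)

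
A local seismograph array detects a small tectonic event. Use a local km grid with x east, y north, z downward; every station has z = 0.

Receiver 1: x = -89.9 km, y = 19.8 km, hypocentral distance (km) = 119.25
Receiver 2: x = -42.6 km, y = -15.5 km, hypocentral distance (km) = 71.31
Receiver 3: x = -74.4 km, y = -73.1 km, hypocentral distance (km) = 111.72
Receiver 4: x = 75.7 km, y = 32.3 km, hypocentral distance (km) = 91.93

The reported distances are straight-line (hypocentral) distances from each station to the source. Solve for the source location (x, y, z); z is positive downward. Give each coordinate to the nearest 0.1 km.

(13.8, -20.0, 43.4)

Each station gives a sphere (x−x_i)² + (y−y_i)² + z² = d_i² (stations at z=0).
Subtracting the Receiver 1 sphere from Receiver 2 and Receiver 3: z² cancels, leaving linear equations in x and y:
94.6 x − 70.6 y = 2716.41
31.0 x − 185.8 y = 4144.12
Solving: x ≈ 13.786, y ≈ -20.004 km (keep extra digits for the depth step; rounded: 13.8, -20.0).
Then from the Receiver 1 sphere: z² = 119.25² − (x + 89.9)² − (y − 19.8)² with x = 13.786, y = -20.004, so z ≈ 43.421 ≈ 43.4 km.
Check against Receiver 4 (with the unrounded solution): distance 91.95 ≈ 91.93 km. ✓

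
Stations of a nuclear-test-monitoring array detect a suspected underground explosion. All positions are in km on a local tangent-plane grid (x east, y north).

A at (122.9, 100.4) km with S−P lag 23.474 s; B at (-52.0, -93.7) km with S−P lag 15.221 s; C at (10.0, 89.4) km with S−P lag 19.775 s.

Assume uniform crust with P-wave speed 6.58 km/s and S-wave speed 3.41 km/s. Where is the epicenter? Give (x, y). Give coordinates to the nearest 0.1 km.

x ≈ 44.7 km, y ≈ -46.2 km

Distance from S−P lag: d = Δt · v_P v_S / (v_P − v_S) = Δt · (6.58·3.41)/(6.58−3.41) ≈ 7.0782·Δt.
So d_A = 166.15, d_B = 107.74, d_C = 139.97 km.
Circle about each station: (x − 122.9)² + (y − 100.4)² = 166.15²; (x + 52.0)² + (y + 93.7)² = 107.74²; (x − 10.0)² + (y − 89.4)² = 139.97².
Subtracting the A equation from the B and C equations removes the quadratic terms:
-349.8 x − 388.2 y = 2297.03
-225.8 x − 22.0 y = -9077.99
Solving the 2×2 system: x ≈ 44.7, y ≈ -46.2 km.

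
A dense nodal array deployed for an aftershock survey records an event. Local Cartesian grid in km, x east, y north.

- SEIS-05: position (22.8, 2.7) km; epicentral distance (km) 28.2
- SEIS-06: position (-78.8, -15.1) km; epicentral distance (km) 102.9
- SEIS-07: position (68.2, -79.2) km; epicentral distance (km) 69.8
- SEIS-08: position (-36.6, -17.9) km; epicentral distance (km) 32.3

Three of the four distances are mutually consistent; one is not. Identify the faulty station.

Solve using three stations at a time. Using SEIS-05, SEIS-06, SEIS-07 (subtract circle equations pairwise → linear system) gives (x, y) ≈ (23.6, -25.5).
Distances from that point to each station vs reported:
  SEIS-05: calculated 28.2 vs reported 28.2 → residual 0.0 km
  SEIS-06: calculated 102.9 vs reported 102.9 → residual 0.0 km
  SEIS-07: calculated 69.8 vs reported 69.8 → residual 0.0 km
  SEIS-08: calculated 60.7 vs reported 32.3 → residual 28.4 km
SEIS-05, SEIS-06, SEIS-07 are mutually consistent (residuals ≈ 0); SEIS-08 is off by 28.4 km.

SEIS-08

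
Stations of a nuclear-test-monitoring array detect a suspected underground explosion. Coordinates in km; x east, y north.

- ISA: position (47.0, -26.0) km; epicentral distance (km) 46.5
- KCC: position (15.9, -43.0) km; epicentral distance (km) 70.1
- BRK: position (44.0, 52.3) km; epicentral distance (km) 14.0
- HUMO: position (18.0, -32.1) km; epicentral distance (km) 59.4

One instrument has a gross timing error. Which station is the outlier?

Solve using three stations at a time. Using ISA, KCC, HUMO (subtract circle equations pairwise → linear system) gives (x, y) ≈ (45.6, 20.5).
Distances from that point to each station vs reported:
  ISA: calculated 46.5 vs reported 46.5 → residual 0.0 km
  KCC: calculated 70.1 vs reported 70.1 → residual 0.0 km
  BRK: calculated 31.9 vs reported 14.0 → residual 17.9 km
  HUMO: calculated 59.4 vs reported 59.4 → residual 0.0 km
ISA, KCC, HUMO are mutually consistent (residuals ≈ 0); BRK is off by 17.9 km.

BRK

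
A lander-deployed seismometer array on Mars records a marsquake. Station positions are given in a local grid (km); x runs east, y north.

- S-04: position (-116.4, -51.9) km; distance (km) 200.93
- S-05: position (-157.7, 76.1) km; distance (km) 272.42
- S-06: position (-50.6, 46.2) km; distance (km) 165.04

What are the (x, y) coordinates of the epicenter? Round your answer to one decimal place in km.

Circle about each station: (x + 116.4)² + (y + 51.9)² = 200.93²; (x + 157.7)² + (y − 76.1)² = 272.42²; (x + 50.6)² + (y − 46.2)² = 165.04².
Subtracting the S-04 equation from the S-05 and S-06 equations removes the quadratic terms:
-82.6 x + 256.0 y = -19421.86
131.6 x + 196.2 y = 1586.89
Solving the 2×2 system: x ≈ 84.5, y ≈ -48.6 km.
Check against S-04 (with the unrounded x, y): √((x + 116.4)²+(y + 51.9)²) = 200.94 ≈ 200.93 km. ✓

(84.5, -48.6)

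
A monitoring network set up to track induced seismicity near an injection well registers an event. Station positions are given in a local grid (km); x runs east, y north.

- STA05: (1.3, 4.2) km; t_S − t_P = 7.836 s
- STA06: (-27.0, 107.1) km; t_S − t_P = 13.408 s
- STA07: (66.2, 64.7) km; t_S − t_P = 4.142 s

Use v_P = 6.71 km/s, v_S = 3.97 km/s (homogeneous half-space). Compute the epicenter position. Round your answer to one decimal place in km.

74.5 km east, 25.3 km north

Distance from S−P lag: d = Δt · v_P v_S / (v_P − v_S) = Δt · (6.71·3.97)/(6.71−3.97) ≈ 9.7222·Δt.
So d_STA05 = 76.18, d_STA06 = 130.35, d_STA07 = 40.27 km.
Circle about each station: (x − 1.3)² + (y − 4.2)² = 76.18²; (x + 27.0)² + (y − 107.1)² = 130.35²; (x − 66.2)² + (y − 64.7)² = 40.27².
Subtracting pairs of circle equations eliminates x²+y² and gives linear equations (the radical axes):
-56.6 x + 205.8 y = 992.35
129.8 x + 121.0 y = 12730.92
Solving the 2×2 system: x ≈ 74.5, y ≈ 25.3 km.
Check against STA05 (with the unrounded x, y): √((x − 1.3)²+(y − 4.2)²) = 76.17 ≈ 76.18 km. ✓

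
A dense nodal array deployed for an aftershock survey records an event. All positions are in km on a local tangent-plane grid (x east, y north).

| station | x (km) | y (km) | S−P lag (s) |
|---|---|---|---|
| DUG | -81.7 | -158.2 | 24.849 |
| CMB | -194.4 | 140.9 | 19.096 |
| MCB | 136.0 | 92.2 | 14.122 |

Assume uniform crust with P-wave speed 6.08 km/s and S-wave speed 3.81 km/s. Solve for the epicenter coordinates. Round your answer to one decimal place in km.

Distance from S−P lag: d = Δt · v_P v_S / (v_P − v_S) = Δt · (6.08·3.81)/(6.08−3.81) ≈ 10.2048·Δt.
So d_DUG = 253.58, d_CMB = 194.87, d_MCB = 144.11 km.
Circle about each station: (x + 81.7)² + (y + 158.2)² = 253.58²; (x + 194.4)² + (y − 140.9)² = 194.87²; (x − 136.0)² + (y − 92.2)² = 144.11².
Subtracting the DUG equation from the CMB and MCB equations removes the quadratic terms:
-225.4 x + 598.2 y = 52270.54
435.4 x + 500.8 y = 38829.83
Solving the 2×2 system: x ≈ -7.9, y ≈ 84.4 km.

(-7.9, 84.4)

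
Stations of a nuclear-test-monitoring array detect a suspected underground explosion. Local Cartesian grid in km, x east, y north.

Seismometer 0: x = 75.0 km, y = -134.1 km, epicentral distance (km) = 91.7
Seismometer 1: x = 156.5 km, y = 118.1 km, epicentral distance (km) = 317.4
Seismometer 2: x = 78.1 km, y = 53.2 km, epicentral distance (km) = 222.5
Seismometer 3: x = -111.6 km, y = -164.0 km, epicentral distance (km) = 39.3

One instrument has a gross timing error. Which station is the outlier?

Seismometer 3

Solve using three stations at a time. Using Seismometer 0, Seismometer 1, Seismometer 2 (subtract circle equations pairwise → linear system) gives (x, y) ≈ (-15.5, -148.6).
Distances from that point to each station vs reported:
  Seismometer 0: calculated 91.7 vs reported 91.7 → residual 0.0 km
  Seismometer 1: calculated 317.4 vs reported 317.4 → residual 0.0 km
  Seismometer 2: calculated 222.5 vs reported 222.5 → residual 0.0 km
  Seismometer 3: calculated 97.3 vs reported 39.3 → residual 58.0 km
Seismometer 0, Seismometer 1, Seismometer 2 are mutually consistent (residuals ≈ 0); Seismometer 3 is off by 58.0 km.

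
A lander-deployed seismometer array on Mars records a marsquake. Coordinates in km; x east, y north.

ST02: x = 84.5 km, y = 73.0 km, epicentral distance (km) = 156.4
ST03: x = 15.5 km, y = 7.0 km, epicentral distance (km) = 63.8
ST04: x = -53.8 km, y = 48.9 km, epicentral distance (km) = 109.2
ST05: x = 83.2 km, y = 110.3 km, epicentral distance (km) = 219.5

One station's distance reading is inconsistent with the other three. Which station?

ST05

Solve using three stations at a time. Using ST02, ST03, ST04 (subtract circle equations pairwise → linear system) gives (x, y) ≈ (-10.4, -51.3).
Distances from that point to each station vs reported:
  ST02: calculated 156.4 vs reported 156.4 → residual 0.0 km
  ST03: calculated 63.8 vs reported 63.8 → residual 0.0 km
  ST04: calculated 109.2 vs reported 109.2 → residual 0.0 km
  ST05: calculated 186.8 vs reported 219.5 → residual 32.7 km
ST02, ST03, ST04 are mutually consistent (residuals ≈ 0); ST05 is off by 32.7 km.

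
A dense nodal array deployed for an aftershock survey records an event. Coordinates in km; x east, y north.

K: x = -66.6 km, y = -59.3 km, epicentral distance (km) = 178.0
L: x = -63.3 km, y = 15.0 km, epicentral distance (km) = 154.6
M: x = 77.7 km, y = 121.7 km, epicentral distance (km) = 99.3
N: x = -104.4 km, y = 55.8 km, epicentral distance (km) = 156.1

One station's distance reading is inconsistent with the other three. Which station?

Solve using three stations at a time. Using K, L, M (subtract circle equations pairwise → linear system) gives (x, y) ≈ (91.1, 23.3).
Distances from that point to each station vs reported:
  K: calculated 178.0 vs reported 178.0 → residual 0.0 km
  L: calculated 154.6 vs reported 154.6 → residual 0.0 km
  M: calculated 99.3 vs reported 99.3 → residual 0.0 km
  N: calculated 198.2 vs reported 156.1 → residual 42.1 km
K, L, M are mutually consistent (residuals ≈ 0); N is off by 42.1 km.

N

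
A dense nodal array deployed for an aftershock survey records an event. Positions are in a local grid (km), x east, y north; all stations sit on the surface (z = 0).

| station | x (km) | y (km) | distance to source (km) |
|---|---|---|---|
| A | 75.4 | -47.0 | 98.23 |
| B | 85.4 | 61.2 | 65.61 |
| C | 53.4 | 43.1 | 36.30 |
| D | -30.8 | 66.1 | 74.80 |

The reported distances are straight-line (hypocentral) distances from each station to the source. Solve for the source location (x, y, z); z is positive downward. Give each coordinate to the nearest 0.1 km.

(31.7, 36.3, 28.3)

Each station gives a sphere (x−x_i)² + (y−y_i)² + z² = d_i² (stations at z=0).
Subtracting the A sphere from B and C: z² cancels, leaving linear equations in x and y:
20.0 x + 216.4 y = 8488.90
-44.0 x + 180.2 y = 5146.45
Solving: x ≈ 31.694, y ≈ 36.299 km (keep extra digits for the depth step; rounded: 31.7, 36.3).
Then from the A sphere: z² = 98.23² − (x − 75.4)² − (y + 47.0)² with x = 31.694, y = 36.299, so z ≈ 28.288 ≈ 28.3 km.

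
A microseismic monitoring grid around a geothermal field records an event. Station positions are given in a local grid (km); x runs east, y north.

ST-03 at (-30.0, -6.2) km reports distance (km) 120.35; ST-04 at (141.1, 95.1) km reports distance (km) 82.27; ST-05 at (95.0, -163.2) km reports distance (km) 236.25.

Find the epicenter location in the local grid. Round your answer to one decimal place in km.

62.5 km east, 70.8 km north

Circle about each station: (x + 30.0)² + (y + 6.2)² = 120.35²; (x − 141.1)² + (y − 95.1)² = 82.27²; (x − 95.0)² + (y + 163.2)² = 236.25².
Subtracting the ST-03 equation from the ST-04 and ST-05 equations removes the quadratic terms:
342.2 x + 202.6 y = 35730.55
250.0 x − 314.0 y = -6609.14
Solving the 2×2 system: x ≈ 62.5, y ≈ 70.8 km.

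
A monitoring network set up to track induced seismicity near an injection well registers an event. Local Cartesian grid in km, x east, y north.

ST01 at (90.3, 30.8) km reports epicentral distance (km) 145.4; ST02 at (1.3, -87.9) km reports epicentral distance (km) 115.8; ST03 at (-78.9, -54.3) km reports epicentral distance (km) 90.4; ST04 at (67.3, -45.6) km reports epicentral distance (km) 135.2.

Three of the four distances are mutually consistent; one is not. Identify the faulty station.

ST03

Solve using three stations at a time. Using ST01, ST02, ST04 (subtract circle equations pairwise → linear system) gives (x, y) ≈ (-54.3, 13.9).
Distances from that point to each station vs reported:
  ST01: calculated 145.6 vs reported 145.4 → residual 0.2 km
  ST02: calculated 116.0 vs reported 115.8 → residual 0.2 km
  ST03: calculated 72.5 vs reported 90.4 → residual 17.9 km
  ST04: calculated 135.4 vs reported 135.2 → residual 0.2 km
ST01, ST02, ST04 are mutually consistent (residuals ≈ 0); ST03 is off by 17.9 km.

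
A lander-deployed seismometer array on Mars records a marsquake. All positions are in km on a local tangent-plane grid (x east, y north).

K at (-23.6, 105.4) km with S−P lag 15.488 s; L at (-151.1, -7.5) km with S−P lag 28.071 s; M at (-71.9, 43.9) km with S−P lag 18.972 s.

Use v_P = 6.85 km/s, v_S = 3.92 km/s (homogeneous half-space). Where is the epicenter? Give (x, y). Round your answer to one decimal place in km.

Distance from S−P lag: d = Δt · v_P v_S / (v_P − v_S) = Δt · (6.85·3.92)/(6.85−3.92) ≈ 9.1645·Δt.
So d_K = 141.94, d_L = 257.26, d_M = 173.87 km.
Circle about each station: (x + 23.6)² + (y − 105.4)² = 141.94²; (x + 151.1)² + (y + 7.5)² = 257.26²; (x + 71.9)² + (y − 43.9)² = 173.87².
Subtracting the K equation from the L and M equations removes the quadratic terms:
-255.0 x − 225.8 y = -34814.40
-96.6 x − 123.0 y = -14653.11
Solving the 2×2 system: x ≈ 101.9, y ≈ 39.1 km.

x ≈ 101.9 km, y ≈ 39.1 km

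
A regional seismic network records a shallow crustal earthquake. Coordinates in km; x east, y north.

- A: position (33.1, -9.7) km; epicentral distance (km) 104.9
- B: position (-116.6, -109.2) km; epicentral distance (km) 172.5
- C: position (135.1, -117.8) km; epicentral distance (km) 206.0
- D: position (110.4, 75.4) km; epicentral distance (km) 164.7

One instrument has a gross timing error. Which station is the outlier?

Solve using three stations at a time. Using A, B, D (subtract circle equations pairwise → linear system) gives (x, y) ≈ (-52.6, 51.0).
Distances from that point to each station vs reported:
  A: calculated 105.0 vs reported 104.9 → residual 0.1 km
  B: calculated 172.6 vs reported 172.5 → residual 0.1 km
  C: calculated 252.4 vs reported 206.0 → residual 46.4 km
  D: calculated 164.8 vs reported 164.7 → residual 0.1 km
A, B, D are mutually consistent (residuals ≈ 0); C is off by 46.4 km.

C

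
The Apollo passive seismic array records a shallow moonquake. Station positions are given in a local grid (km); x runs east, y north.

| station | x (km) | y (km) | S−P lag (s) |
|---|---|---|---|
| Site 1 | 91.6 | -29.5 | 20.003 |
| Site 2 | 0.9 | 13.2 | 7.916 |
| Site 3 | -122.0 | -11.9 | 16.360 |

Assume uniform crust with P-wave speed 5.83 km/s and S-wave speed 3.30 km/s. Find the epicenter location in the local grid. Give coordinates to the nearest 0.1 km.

-25.9 km east, 67.1 km north

Distance from S−P lag: d = Δt · v_P v_S / (v_P − v_S) = Δt · (5.83·3.30)/(5.83−3.30) ≈ 7.6043·Δt.
So d_Site 1 = 152.11, d_Site 2 = 60.20, d_Site 3 = 124.41 km.
Circle about each station: (x − 91.6)² + (y + 29.5)² = 152.11²; (x − 0.9)² + (y − 13.2)² = 60.20²; (x + 122.0)² + (y + 11.9)² = 124.41².
Subtracting pairs of circle equations eliminates x²+y² and gives linear equations (the radical axes):
-181.4 x + 85.4 y = 10427.65
-427.2 x + 35.2 y = 13424.40
Solving the 2×2 system: x ≈ -25.9, y ≈ 67.1 km.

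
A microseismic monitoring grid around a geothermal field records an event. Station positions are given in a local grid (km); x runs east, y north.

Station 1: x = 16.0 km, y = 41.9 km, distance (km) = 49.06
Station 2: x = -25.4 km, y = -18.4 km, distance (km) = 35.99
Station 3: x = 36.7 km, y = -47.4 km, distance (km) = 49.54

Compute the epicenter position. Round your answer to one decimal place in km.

x ≈ 8.6 km, y ≈ -6.6 km

Circle about each station: (x − 16.0)² + (y − 41.9)² = 49.06²; (x + 25.4)² + (y + 18.4)² = 35.99²; (x − 36.7)² + (y + 47.4)² = 49.54².
Subtracting pairs of circle equations eliminates x²+y² and gives linear equations (the radical axes):
-82.8 x − 120.6 y = 83.71
41.4 x − 178.6 y = 1534.71
Solving the 2×2 system: x ≈ 8.6, y ≈ -6.6 km.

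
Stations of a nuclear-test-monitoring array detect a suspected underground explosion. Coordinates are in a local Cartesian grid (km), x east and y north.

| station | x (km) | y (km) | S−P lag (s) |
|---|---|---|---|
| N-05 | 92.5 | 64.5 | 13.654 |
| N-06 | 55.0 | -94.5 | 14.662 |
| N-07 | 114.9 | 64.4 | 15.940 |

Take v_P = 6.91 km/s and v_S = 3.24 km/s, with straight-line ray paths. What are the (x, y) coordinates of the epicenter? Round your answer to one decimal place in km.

Distance from S−P lag: d = Δt · v_P v_S / (v_P − v_S) = Δt · (6.91·3.24)/(6.91−3.24) ≈ 6.1004·Δt.
So d_N-05 = 83.29, d_N-06 = 89.44, d_N-07 = 97.24 km.
Circle about each station: (x − 92.5)² + (y − 64.5)² = 83.29²; (x − 55.0)² + (y + 94.5)² = 89.44²; (x − 114.9)² + (y − 64.4)² = 97.24².
Subtracting the N-05 equation from the N-06 and N-07 equations removes the quadratic terms:
-75.0 x − 318.0 y = -1823.54
44.8 x − 0.2 y = 2114.48
Solving the 2×2 system: x ≈ 47.2, y ≈ -5.4 km.
Check against N-05 (with the unrounded x, y): √((x − 92.5)²+(y − 64.5)²) = 83.30 ≈ 83.29 km. ✓

(47.2, -5.4)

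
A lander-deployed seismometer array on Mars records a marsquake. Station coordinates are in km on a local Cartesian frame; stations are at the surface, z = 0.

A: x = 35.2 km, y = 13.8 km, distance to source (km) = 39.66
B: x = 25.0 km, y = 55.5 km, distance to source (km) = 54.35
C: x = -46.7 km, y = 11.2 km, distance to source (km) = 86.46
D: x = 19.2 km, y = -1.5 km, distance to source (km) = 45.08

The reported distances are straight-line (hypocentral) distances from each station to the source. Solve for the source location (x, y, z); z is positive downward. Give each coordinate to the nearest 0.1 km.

(30.1, 18.1, 39.1)

Each station gives a sphere (x−x_i)² + (y−y_i)² + z² = d_i² (stations at z=0).
Subtracting the A sphere from B and C: z² cancels, leaving linear equations in x and y:
-20.4 x + 83.4 y = 894.76
-163.8 x − 5.2 y = -5025.57
Solving: x ≈ 30.107, y ≈ 18.093 km (keep extra digits for the depth step; rounded: 30.1, 18.1).
Then from the A sphere: z² = 39.66² − (x − 35.2)² − (y − 13.8)² with x = 30.107, y = 18.093, so z ≈ 39.097 ≈ 39.1 km.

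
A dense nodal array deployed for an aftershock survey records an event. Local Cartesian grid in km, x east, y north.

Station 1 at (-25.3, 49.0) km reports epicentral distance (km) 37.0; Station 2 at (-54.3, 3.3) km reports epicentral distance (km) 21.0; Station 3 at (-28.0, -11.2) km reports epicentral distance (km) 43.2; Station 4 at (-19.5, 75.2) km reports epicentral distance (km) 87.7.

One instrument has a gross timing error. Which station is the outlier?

Solve using three stations at a time. Using Station 1, Station 2, Station 3 (subtract circle equations pairwise → linear system) gives (x, y) ≈ (-52.7, 24.2).
Distances from that point to each station vs reported:
  Station 1: calculated 37.0 vs reported 37.0 → residual 0.0 km
  Station 2: calculated 21.0 vs reported 21.0 → residual 0.0 km
  Station 3: calculated 43.2 vs reported 43.2 → residual 0.0 km
  Station 4: calculated 60.9 vs reported 87.7 → residual 26.8 km
Station 1, Station 2, Station 3 are mutually consistent (residuals ≈ 0); Station 4 is off by 26.8 km.

Station 4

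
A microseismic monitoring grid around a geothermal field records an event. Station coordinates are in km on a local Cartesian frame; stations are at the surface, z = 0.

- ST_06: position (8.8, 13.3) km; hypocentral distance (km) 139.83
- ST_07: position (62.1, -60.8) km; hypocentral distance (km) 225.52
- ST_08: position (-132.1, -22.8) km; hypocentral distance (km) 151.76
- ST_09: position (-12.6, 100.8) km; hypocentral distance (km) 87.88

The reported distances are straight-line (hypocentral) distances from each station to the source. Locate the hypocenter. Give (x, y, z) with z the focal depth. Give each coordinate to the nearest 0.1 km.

Each station gives a sphere (x−x_i)² + (y−y_i)² + z² = d_i² (stations at z=0).
Subtracting the ST_06 sphere from ST_07 and ST_08: z² cancels, leaving linear equations in x and y:
106.6 x − 148.2 y = -24008.12
-281.8 x − 72.2 y = 14237.25
Solving: x ≈ -77.707, y ≈ 106.103 km (keep extra digits for the depth step; rounded: -77.7, 106.1).
Then from the ST_06 sphere: z² = 139.83² − (x − 8.8)² − (y − 13.3)² with x = -77.707, y = 106.103, so z ≈ 58.793 ≈ 58.8 km.
Check against ST_09 (with the unrounded solution): distance 87.88 ≈ 87.88 km. ✓

x ≈ -77.7 km, y ≈ 106.1 km, depth ≈ 58.8 km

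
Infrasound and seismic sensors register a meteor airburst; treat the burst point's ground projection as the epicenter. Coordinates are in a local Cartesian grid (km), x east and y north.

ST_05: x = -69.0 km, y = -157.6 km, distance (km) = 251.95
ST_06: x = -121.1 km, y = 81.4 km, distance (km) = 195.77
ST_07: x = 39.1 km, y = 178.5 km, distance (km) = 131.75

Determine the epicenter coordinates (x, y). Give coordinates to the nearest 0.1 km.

(72.3, 51.0)

Circle about each station: (x + 69.0)² + (y + 157.6)² = 251.95²; (x + 121.1)² + (y − 81.4)² = 195.77²; (x − 39.1)² + (y − 178.5)² = 131.75².
Subtracting the ST_05 equation from the ST_06 and ST_07 equations removes the quadratic terms:
-104.2 x + 478.0 y = 16845.32
216.2 x + 672.2 y = 49913.04
Solving the 2×2 system: x ≈ 72.3, y ≈ 51.0 km.
Check against ST_05 (with the unrounded x, y): √((x + 69.0)²+(y + 157.6)²) = 251.95 ≈ 251.95 km. ✓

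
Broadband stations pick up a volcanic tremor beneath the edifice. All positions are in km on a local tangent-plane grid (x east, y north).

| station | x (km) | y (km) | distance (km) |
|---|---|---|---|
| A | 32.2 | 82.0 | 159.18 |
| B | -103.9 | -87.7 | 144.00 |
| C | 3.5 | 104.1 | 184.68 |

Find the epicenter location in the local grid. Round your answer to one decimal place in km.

39.7 km east, -77.0 km north

Circle about each station: (x − 32.2)² + (y − 82.0)² = 159.18²; (x + 103.9)² + (y + 87.7)² = 144.00²; (x − 3.5)² + (y − 104.1)² = 184.68².
Subtracting the A equation from the B and C equations removes the quadratic terms:
-272.2 x − 339.4 y = 15327.93
-57.4 x + 44.2 y = -5680.21
Solving the 2×2 system: x ≈ 39.7, y ≈ -77.0 km.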